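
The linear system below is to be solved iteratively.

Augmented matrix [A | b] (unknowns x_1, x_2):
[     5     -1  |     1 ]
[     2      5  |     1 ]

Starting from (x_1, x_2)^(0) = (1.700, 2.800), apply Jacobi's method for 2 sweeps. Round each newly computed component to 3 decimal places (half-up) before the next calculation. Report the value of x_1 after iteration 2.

0.104

Iteration 1:
  x_1 = (1 - (-1)·2.800) / (5) = 0.760
  x_2 = (1 - (2)·1.700) / (5) = -0.480
Iteration 2:
  x_1 = (1 - (-1)·-0.480) / (5) = 0.104
  x_2 = (1 - (2)·0.760) / (5) = -0.104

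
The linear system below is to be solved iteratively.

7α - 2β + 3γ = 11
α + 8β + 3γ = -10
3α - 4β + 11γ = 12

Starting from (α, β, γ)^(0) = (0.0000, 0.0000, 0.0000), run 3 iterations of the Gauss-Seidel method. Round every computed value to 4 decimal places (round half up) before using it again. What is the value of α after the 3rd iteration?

1.0456

Iteration 1:
  α = (11 - (-2)·0.0000 - (3)·0.0000) / (7) = 1.5714
  β = (-10 - (1)·1.5714 - (3)·0.0000) / (8) = -1.4464
  γ = (12 - (3)·1.5714 - (-4)·-1.4464) / (11) = 0.1364
Iteration 2:
  α = (11 - (-2)·-1.4464 - (3)·0.1364) / (7) = 1.0997
  β = (-10 - (1)·1.0997 - (3)·0.1364) / (8) = -1.4386
  γ = (12 - (3)·1.0997 - (-4)·-1.4386) / (11) = 0.2679
Iteration 3:
  α = (11 - (-2)·-1.4386 - (3)·0.2679) / (7) = 1.0456
  β = (-10 - (1)·1.0456 - (3)·0.2679) / (8) = -1.4812
  γ = (12 - (3)·1.0456 - (-4)·-1.4812) / (11) = 0.2671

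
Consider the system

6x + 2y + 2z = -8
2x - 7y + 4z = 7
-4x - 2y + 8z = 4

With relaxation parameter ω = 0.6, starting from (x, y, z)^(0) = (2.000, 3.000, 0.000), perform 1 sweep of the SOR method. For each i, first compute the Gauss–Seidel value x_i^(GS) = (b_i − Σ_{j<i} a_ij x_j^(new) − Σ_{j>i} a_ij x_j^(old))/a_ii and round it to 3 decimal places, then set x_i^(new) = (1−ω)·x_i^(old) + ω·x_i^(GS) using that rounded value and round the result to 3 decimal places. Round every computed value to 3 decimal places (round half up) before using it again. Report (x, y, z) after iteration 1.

Iteration 1:
  x: GS value = (-8 - (2)·3.000 - (2)·0.000) / (6) = -2.333;  x ← (1−ω)·2.000 + ω·-2.333 = -0.600
  y: GS value = (7 - (2)·-0.600 - (4)·0.000) / (-7) = -1.171;  y ← (1−ω)·3.000 + ω·-1.171 = 0.497
  z: GS value = (4 - (-4)·-0.600 - (-2)·0.497) / (8) = 0.324;  z ← (1−ω)·0.000 + ω·0.324 = 0.194

(-0.600, 0.497, 0.194)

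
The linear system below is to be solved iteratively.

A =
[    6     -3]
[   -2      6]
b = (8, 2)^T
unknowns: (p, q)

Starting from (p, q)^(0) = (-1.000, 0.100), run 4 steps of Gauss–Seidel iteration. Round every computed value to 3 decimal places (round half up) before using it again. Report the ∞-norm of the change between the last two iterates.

Iteration 1:
  p = (8 - (-3)·0.100) / (6) = 1.383
  q = (2 - (-2)·1.383) / (6) = 0.794
Iteration 2:
  p = (8 - (-3)·0.794) / (6) = 1.730
  q = (2 - (-2)·1.730) / (6) = 0.910
Iteration 3:
  p = (8 - (-3)·0.910) / (6) = 1.788
  q = (2 - (-2)·1.788) / (6) = 0.929
Iteration 4:
  p = (8 - (-3)·0.929) / (6) = 1.798
  q = (2 - (-2)·1.798) / (6) = 0.933
Change: (0.010, 0.004) → max |·| = 0.010

0.010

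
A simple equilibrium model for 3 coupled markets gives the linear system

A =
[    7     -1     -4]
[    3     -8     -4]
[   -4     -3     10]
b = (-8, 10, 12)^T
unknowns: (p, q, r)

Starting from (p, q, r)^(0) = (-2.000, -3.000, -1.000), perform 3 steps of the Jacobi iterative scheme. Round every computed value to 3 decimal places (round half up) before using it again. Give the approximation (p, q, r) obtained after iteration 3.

Iteration 1:
  p = (-8 - (-1)·-3.000 - (-4)·-1.000) / (7) = -2.143
  q = (10 - (3)·-2.000 - (-4)·-1.000) / (-8) = -1.500
  r = (12 - (-4)·-2.000 - (-3)·-3.000) / (10) = -0.500
Iteration 2:
  p = (-8 - (-1)·-1.500 - (-4)·-0.500) / (7) = -1.643
  q = (10 - (3)·-2.143 - (-4)·-0.500) / (-8) = -1.804
  r = (12 - (-4)·-2.143 - (-3)·-1.500) / (10) = -0.107
Iteration 3:
  p = (-8 - (-1)·-1.804 - (-4)·-0.107) / (7) = -1.462
  q = (10 - (3)·-1.643 - (-4)·-0.107) / (-8) = -1.813
  r = (12 - (-4)·-1.643 - (-3)·-1.804) / (10) = 0.002

(-1.462, -1.813, 0.002)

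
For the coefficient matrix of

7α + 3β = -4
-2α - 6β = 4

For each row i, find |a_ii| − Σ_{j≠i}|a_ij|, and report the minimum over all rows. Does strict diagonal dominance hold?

4

row 1: |7| − (3) = 4
row 2: |-6| − (2) = 4
minimum over rows = 4 → strictly diagonally dominant (convergence guaranteed)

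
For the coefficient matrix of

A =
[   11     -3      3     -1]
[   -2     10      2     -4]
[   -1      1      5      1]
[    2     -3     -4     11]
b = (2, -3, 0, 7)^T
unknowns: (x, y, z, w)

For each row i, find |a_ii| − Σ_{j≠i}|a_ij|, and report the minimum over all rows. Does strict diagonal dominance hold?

row 1: |11| − (3+3+1) = 4
row 2: |10| − (2+2+4) = 2
row 3: |5| − (1+1+1) = 2
row 4: |11| − (2+3+4) = 2
minimum over rows = 2 → strictly diagonally dominant (convergence guaranteed)

2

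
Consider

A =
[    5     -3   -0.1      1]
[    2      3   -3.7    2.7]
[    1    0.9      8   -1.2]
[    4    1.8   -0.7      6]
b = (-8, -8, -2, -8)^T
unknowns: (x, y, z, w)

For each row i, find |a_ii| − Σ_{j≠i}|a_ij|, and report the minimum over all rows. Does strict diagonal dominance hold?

row 1: |5| − (3+0.1+1) = 0.9
row 2: |3| − (2+3.7+2.7) = -5.4
row 3: |8| − (1+0.9+1.2) = 4.9
row 4: |6| − (4+1.8+0.7) = -0.5
minimum over rows = -5.4 → not strictly diagonally dominant

-5.4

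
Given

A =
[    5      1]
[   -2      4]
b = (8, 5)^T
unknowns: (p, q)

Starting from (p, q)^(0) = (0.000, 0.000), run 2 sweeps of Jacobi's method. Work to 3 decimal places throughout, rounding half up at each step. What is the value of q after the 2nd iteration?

Iteration 1:
  p = (8 - (1)·0.000) / (5) = 1.600
  q = (5 - (-2)·0.000) / (4) = 1.250
Iteration 2:
  p = (8 - (1)·1.250) / (5) = 1.350
  q = (5 - (-2)·1.600) / (4) = 2.050

2.050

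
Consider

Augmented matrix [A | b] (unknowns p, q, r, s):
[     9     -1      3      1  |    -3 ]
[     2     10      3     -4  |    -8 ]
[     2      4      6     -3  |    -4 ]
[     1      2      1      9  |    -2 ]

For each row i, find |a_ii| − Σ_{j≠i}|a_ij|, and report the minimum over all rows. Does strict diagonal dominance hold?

row 1: |9| − (1+3+1) = 4
row 2: |10| − (2+3+4) = 1
row 3: |6| − (2+4+3) = -3
row 4: |9| − (1+2+1) = 5
minimum over rows = -3 → not strictly diagonally dominant

-3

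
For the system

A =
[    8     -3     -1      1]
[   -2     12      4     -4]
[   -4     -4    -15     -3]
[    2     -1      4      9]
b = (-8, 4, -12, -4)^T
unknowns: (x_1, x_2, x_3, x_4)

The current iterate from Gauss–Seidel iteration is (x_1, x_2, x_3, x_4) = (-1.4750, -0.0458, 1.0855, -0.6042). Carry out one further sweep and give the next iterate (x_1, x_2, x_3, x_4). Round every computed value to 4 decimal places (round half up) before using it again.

(-0.8060, -0.3642, 1.2329, -0.8538)

One sweep:
  x_1 = (-8 - (-3)·-0.0458 - (-1)·1.0855 - (1)·-0.6042) / (8) = -0.8060
  x_2 = (4 - (-2)·-0.8060 - (4)·1.0855 - (-4)·-0.6042) / (12) = -0.3642
  x_3 = (-12 - (-4)·-0.8060 - (-4)·-0.3642 - (-3)·-0.6042) / (-15) = 1.2329
  x_4 = (-4 - (2)·-0.8060 - (-1)·-0.3642 - (4)·1.2329) / (9) = -0.8538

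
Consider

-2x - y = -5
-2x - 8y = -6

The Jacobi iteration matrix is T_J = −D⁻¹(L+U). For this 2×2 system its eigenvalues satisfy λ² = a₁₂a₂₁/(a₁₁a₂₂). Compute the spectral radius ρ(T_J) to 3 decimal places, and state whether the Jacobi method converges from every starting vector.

a₁₂a₂₁/(a₁₁a₂₂) = (-1)·(-2) / ((-2)·(-8)) = 0.125000
ρ = √|0.125000| = √0.125000 = 0.354
ρ < 1, so Jacobi converges

0.354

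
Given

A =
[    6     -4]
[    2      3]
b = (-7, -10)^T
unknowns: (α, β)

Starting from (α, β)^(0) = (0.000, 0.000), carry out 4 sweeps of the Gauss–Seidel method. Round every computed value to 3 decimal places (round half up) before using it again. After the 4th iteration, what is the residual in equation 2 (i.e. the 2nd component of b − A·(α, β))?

0.000

Iteration 1:
  α = (-7 - (-4)·0.000) / (6) = -1.167
  β = (-10 - (2)·-1.167) / (3) = -2.555
Iteration 2:
  α = (-7 - (-4)·-2.555) / (6) = -2.870
  β = (-10 - (2)·-2.870) / (3) = -1.420
Iteration 3:
  α = (-7 - (-4)·-1.420) / (6) = -2.113
  β = (-10 - (2)·-2.113) / (3) = -1.925
Iteration 4:
  α = (-7 - (-4)·-1.925) / (6) = -2.450
  β = (-10 - (2)·-2.450) / (3) = -1.700
Residual b − A·x = (0.900, 0.000)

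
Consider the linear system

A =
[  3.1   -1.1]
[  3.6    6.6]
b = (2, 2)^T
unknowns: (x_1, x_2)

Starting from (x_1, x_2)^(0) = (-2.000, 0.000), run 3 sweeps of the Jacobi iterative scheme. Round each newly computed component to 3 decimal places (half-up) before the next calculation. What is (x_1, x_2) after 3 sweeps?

(0.628, -0.319)

Iteration 1:
  x_1 = (2 - (-1.1)·0.000) / (3.1) = 0.645
  x_2 = (2 - (3.6)·-2.000) / (6.6) = 1.394
Iteration 2:
  x_1 = (2 - (-1.1)·1.394) / (3.1) = 1.140
  x_2 = (2 - (3.6)·0.645) / (6.6) = -0.049
Iteration 3:
  x_1 = (2 - (-1.1)·-0.049) / (3.1) = 0.628
  x_2 = (2 - (3.6)·1.140) / (6.6) = -0.319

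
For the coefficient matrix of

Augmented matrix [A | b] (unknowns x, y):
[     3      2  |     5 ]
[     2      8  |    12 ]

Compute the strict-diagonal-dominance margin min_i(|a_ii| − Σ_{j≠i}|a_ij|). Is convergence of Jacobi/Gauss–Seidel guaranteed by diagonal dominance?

row 1: |3| − (2) = 1
row 2: |8| − (2) = 6
minimum over rows = 1 → strictly diagonally dominant (convergence guaranteed)

1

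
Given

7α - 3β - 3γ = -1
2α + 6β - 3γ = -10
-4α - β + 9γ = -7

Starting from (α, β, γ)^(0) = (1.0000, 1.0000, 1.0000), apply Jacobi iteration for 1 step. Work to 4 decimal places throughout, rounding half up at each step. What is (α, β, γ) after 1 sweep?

Iteration 1:
  α = (-1 - (-3)·1.0000 - (-3)·1.0000) / (7) = 0.7143
  β = (-10 - (2)·1.0000 - (-3)·1.0000) / (6) = -1.5000
  γ = (-7 - (-4)·1.0000 - (-1)·1.0000) / (9) = -0.2222

(0.7143, -1.5000, -0.2222)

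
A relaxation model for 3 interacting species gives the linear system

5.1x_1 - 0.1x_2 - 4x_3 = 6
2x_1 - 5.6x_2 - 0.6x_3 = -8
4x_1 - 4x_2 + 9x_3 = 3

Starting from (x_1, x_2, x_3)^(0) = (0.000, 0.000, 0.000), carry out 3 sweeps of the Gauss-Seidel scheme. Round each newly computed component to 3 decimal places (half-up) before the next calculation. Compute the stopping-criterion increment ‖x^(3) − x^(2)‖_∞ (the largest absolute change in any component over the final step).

0.140

Iteration 1:
  x_1 = (6 - (-0.1)·0.000 - (-4)·0.000) / (5.1) = 1.176
  x_2 = (-8 - (2)·1.176 - (-0.6)·0.000) / (-5.6) = 1.849
  x_3 = (3 - (4)·1.176 - (-4)·1.849) / (9) = 0.632
Iteration 2:
  x_1 = (6 - (-0.1)·1.849 - (-4)·0.632) / (5.1) = 1.708
  x_2 = (-8 - (2)·1.708 - (-0.6)·0.632) / (-5.6) = 1.971
  x_3 = (3 - (4)·1.708 - (-4)·1.971) / (9) = 0.450
Iteration 3:
  x_1 = (6 - (-0.1)·1.971 - (-4)·0.450) / (5.1) = 1.568
  x_2 = (-8 - (2)·1.568 - (-0.6)·0.450) / (-5.6) = 1.940
  x_3 = (3 - (4)·1.568 - (-4)·1.940) / (9) = 0.499
Change: (-0.140, -0.031, 0.049) → max |·| = 0.140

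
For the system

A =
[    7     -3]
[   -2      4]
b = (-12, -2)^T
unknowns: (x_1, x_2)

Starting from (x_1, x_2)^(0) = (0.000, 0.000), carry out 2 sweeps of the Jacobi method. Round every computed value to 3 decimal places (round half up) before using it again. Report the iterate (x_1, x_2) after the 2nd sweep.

(-1.929, -1.357)

Iteration 1:
  x_1 = (-12 - (-3)·0.000) / (7) = -1.714
  x_2 = (-2 - (-2)·0.000) / (4) = -0.500
Iteration 2:
  x_1 = (-12 - (-3)·-0.500) / (7) = -1.929
  x_2 = (-2 - (-2)·-1.714) / (4) = -1.357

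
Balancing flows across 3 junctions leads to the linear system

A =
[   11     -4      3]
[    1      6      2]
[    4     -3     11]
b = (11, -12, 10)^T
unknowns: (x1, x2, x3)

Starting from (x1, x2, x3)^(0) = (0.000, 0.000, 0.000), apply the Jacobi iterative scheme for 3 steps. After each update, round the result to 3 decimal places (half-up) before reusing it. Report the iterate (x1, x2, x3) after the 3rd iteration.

Iteration 1:
  x1 = (11 - (-4)·0.000 - (3)·0.000) / (11) = 1.000
  x2 = (-12 - (1)·0.000 - (2)·0.000) / (6) = -2.000
  x3 = (10 - (4)·0.000 - (-3)·0.000) / (11) = 0.909
Iteration 2:
  x1 = (11 - (-4)·-2.000 - (3)·0.909) / (11) = 0.025
  x2 = (-12 - (1)·1.000 - (2)·0.909) / (6) = -2.470
  x3 = (10 - (4)·1.000 - (-3)·-2.000) / (11) = 0.000
Iteration 3:
  x1 = (11 - (-4)·-2.470 - (3)·0.000) / (11) = 0.102
  x2 = (-12 - (1)·0.025 - (2)·0.000) / (6) = -2.004
  x3 = (10 - (4)·0.025 - (-3)·-2.470) / (11) = 0.226

(0.102, -2.004, 0.226)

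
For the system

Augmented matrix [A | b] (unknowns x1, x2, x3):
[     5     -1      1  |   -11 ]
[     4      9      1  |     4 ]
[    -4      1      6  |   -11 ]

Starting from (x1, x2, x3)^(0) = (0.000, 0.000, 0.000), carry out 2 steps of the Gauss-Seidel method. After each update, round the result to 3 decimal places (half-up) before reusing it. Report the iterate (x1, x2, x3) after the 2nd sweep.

Iteration 1:
  x1 = (-11 - (-1)·0.000 - (1)·0.000) / (5) = -2.200
  x2 = (4 - (4)·-2.200 - (1)·0.000) / (9) = 1.422
  x3 = (-11 - (-4)·-2.200 - (1)·1.422) / (6) = -3.537
Iteration 2:
  x1 = (-11 - (-1)·1.422 - (1)·-3.537) / (5) = -1.208
  x2 = (4 - (4)·-1.208 - (1)·-3.537) / (9) = 1.374
  x3 = (-11 - (-4)·-1.208 - (1)·1.374) / (6) = -2.868

(-1.208, 1.374, -2.868)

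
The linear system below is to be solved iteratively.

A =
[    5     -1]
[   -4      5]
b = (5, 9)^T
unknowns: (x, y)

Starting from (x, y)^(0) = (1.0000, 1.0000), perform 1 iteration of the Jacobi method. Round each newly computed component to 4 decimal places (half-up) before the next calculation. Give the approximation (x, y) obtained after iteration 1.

(1.2000, 2.6000)

Iteration 1:
  x = (5 - (-1)·1.0000) / (5) = 1.2000
  y = (9 - (-4)·1.0000) / (5) = 2.6000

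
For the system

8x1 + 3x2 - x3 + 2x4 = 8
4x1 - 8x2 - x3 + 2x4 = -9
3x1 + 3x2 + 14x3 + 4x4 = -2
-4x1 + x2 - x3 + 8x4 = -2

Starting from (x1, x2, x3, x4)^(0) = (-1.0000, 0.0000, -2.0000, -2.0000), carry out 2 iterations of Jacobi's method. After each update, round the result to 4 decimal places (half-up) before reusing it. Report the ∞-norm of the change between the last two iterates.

Iteration 1:
  x1 = (8 - (3)·0.0000 - (-1)·-2.0000 - (2)·-2.0000) / (8) = 1.2500
  x2 = (-9 - (4)·-1.0000 - (-1)·-2.0000 - (2)·-2.0000) / (-8) = 0.3750
  x3 = (-2 - (3)·-1.0000 - (3)·0.0000 - (4)·-2.0000) / (14) = 0.6429
  x4 = (-2 - (-4)·-1.0000 - (1)·0.0000 - (-1)·-2.0000) / (8) = -1.0000
Iteration 2:
  x1 = (8 - (3)·0.3750 - (-1)·0.6429 - (2)·-1.0000) / (8) = 1.1897
  x2 = (-9 - (4)·1.2500 - (-1)·0.6429 - (2)·-1.0000) / (-8) = 1.4196
  x3 = (-2 - (3)·1.2500 - (3)·0.3750 - (4)·-1.0000) / (14) = -0.2054
  x4 = (-2 - (-4)·1.2500 - (1)·0.3750 - (-1)·0.6429) / (8) = 0.4085
Change: (-0.0603, 1.0446, -0.8483, 1.4085) → max |·| = 1.4085

1.4085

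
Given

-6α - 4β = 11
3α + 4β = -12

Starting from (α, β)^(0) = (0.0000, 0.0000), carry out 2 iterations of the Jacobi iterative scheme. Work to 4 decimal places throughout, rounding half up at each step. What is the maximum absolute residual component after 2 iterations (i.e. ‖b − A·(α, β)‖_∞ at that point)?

Iteration 1:
  α = (11 - (-4)·0.0000) / (-6) = -1.8333
  β = (-12 - (3)·0.0000) / (4) = -3.0000
Iteration 2:
  α = (11 - (-4)·-3.0000) / (-6) = 0.1667
  β = (-12 - (3)·-1.8333) / (4) = -1.6250
Residual b − A·x = (5.5002, -6.0001); ∞-norm = 6.0001

6.0001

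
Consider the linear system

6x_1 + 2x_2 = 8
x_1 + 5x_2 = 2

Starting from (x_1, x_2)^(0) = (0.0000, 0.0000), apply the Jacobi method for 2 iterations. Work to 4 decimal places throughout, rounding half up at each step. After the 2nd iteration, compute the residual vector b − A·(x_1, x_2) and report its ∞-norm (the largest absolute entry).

0.5334

Iteration 1:
  x_1 = (8 - (2)·0.0000) / (6) = 1.3333
  x_2 = (2 - (1)·0.0000) / (5) = 0.4000
Iteration 2:
  x_1 = (8 - (2)·0.4000) / (6) = 1.2000
  x_2 = (2 - (1)·1.3333) / (5) = 0.1333
Residual b − A·x = (0.5334, 0.1335); ∞-norm = 0.5334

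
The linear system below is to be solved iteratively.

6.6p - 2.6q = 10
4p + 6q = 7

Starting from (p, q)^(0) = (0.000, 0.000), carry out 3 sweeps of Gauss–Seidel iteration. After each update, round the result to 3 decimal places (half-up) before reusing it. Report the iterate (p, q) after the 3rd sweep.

Iteration 1:
  p = (10 - (-2.6)·0.000) / (6.6) = 1.515
  q = (7 - (4)·1.515) / (6) = 0.157
Iteration 2:
  p = (10 - (-2.6)·0.157) / (6.6) = 1.577
  q = (7 - (4)·1.577) / (6) = 0.115
Iteration 3:
  p = (10 - (-2.6)·0.115) / (6.6) = 1.560
  q = (7 - (4)·1.560) / (6) = 0.127

(1.560, 0.127)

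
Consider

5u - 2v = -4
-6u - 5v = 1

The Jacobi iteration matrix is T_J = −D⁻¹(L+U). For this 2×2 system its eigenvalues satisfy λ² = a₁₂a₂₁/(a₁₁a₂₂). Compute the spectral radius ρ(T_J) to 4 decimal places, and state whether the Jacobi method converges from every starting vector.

a₁₂a₂₁/(a₁₁a₂₂) = (-2)·(-6) / ((5)·(-5)) = -0.480000
ρ = √|-0.480000| = √0.480000 = 0.6928
ρ < 1, so Jacobi converges

0.6928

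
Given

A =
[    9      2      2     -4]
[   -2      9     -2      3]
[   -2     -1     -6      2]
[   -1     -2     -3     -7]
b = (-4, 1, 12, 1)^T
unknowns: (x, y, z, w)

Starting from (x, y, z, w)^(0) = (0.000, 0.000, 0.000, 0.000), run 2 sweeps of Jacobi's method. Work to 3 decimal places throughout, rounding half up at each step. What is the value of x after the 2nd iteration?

Iteration 1:
  x = (-4 - (2)·0.000 - (2)·0.000 - (-4)·0.000) / (9) = -0.444
  y = (1 - (-2)·0.000 - (-2)·0.000 - (3)·0.000) / (9) = 0.111
  z = (12 - (-2)·0.000 - (-1)·0.000 - (2)·0.000) / (-6) = -2.000
  w = (1 - (-1)·0.000 - (-2)·0.000 - (-3)·0.000) / (-7) = -0.143
Iteration 2:
  x = (-4 - (2)·0.111 - (2)·-2.000 - (-4)·-0.143) / (9) = -0.088
  y = (1 - (-2)·-0.444 - (-2)·-2.000 - (3)·-0.143) / (9) = -0.384
  z = (12 - (-2)·-0.444 - (-1)·0.111 - (2)·-0.143) / (-6) = -1.918
  w = (1 - (-1)·-0.444 - (-2)·0.111 - (-3)·-2.000) / (-7) = 0.746

-0.088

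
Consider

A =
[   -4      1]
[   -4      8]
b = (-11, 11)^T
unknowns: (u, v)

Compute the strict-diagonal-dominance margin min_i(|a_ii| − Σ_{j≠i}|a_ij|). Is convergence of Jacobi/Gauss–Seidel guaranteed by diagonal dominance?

row 1: |-4| − (1) = 3
row 2: |8| − (4) = 4
minimum over rows = 3 → strictly diagonally dominant (convergence guaranteed)

3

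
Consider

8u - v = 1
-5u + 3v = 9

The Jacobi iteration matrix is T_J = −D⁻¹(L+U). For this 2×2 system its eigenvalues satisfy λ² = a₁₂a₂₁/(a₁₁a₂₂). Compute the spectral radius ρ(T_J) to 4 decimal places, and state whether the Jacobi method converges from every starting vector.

a₁₂a₂₁/(a₁₁a₂₂) = (-1)·(-5) / ((8)·(3)) = 0.208333
ρ = √|0.208333| = √0.208333 = 0.4564
ρ < 1, so Jacobi converges

0.4564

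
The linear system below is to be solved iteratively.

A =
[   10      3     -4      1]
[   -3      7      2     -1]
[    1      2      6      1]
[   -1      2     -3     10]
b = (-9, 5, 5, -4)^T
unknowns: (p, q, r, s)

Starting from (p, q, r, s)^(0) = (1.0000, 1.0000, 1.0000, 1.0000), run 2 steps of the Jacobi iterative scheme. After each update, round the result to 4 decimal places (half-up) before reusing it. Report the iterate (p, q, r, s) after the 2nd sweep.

(-1.1133, 0.2524, 0.6833, -0.6400)

Iteration 1:
  p = (-9 - (3)·1.0000 - (-4)·1.0000 - (1)·1.0000) / (10) = -0.9000
  q = (5 - (-3)·1.0000 - (2)·1.0000 - (-1)·1.0000) / (7) = 1.0000
  r = (5 - (1)·1.0000 - (2)·1.0000 - (1)·1.0000) / (6) = 0.1667
  s = (-4 - (-1)·1.0000 - (2)·1.0000 - (-3)·1.0000) / (10) = -0.2000
Iteration 2:
  p = (-9 - (3)·1.0000 - (-4)·0.1667 - (1)·-0.2000) / (10) = -1.1133
  q = (5 - (-3)·-0.9000 - (2)·0.1667 - (-1)·-0.2000) / (7) = 0.2524
  r = (5 - (1)·-0.9000 - (2)·1.0000 - (1)·-0.2000) / (6) = 0.6833
  s = (-4 - (-1)·-0.9000 - (2)·1.0000 - (-3)·0.1667) / (10) = -0.6400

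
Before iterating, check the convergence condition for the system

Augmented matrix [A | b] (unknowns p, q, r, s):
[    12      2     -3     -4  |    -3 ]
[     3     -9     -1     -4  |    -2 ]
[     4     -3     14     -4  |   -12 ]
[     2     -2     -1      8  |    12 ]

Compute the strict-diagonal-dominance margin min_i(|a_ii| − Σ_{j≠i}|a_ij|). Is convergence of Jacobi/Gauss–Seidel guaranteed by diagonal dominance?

1

row 1: |12| − (2+3+4) = 3
row 2: |-9| − (3+1+4) = 1
row 3: |14| − (4+3+4) = 3
row 4: |8| − (2+2+1) = 3
minimum over rows = 1 → strictly diagonally dominant (convergence guaranteed)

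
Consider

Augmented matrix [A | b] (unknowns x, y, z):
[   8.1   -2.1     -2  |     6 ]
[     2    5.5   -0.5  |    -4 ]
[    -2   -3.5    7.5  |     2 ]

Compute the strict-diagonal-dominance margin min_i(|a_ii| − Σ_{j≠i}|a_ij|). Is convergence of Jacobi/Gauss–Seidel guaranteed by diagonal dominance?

2

row 1: |8.1| − (2.1+2) = 4
row 2: |5.5| − (2+0.5) = 3
row 3: |7.5| − (2+3.5) = 2
minimum over rows = 2 → strictly diagonally dominant (convergence guaranteed)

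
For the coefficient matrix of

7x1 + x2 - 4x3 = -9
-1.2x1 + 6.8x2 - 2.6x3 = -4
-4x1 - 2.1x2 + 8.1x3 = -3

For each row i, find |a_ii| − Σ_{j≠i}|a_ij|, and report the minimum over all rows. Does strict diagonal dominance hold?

row 1: |7| − (1+4) = 2
row 2: |6.8| − (1.2+2.6) = 3
row 3: |8.1| − (4+2.1) = 2
minimum over rows = 2 → strictly diagonally dominant (convergence guaranteed)

2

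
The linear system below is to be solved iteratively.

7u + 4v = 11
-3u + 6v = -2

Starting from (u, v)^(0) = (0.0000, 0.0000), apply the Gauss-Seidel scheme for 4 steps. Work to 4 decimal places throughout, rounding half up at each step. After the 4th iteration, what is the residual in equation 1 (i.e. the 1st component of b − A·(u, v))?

Iteration 1:
  u = (11 - (4)·0.0000) / (7) = 1.5714
  v = (-2 - (-3)·1.5714) / (6) = 0.4524
Iteration 2:
  u = (11 - (4)·0.4524) / (7) = 1.3129
  v = (-2 - (-3)·1.3129) / (6) = 0.3231
Iteration 3:
  u = (11 - (4)·0.3231) / (7) = 1.3868
  v = (-2 - (-3)·1.3868) / (6) = 0.3601
Iteration 4:
  u = (11 - (4)·0.3601) / (7) = 1.3657
  v = (-2 - (-3)·1.3657) / (6) = 0.3495
Residual b − A·x = (0.0421, 0.0001)

0.0421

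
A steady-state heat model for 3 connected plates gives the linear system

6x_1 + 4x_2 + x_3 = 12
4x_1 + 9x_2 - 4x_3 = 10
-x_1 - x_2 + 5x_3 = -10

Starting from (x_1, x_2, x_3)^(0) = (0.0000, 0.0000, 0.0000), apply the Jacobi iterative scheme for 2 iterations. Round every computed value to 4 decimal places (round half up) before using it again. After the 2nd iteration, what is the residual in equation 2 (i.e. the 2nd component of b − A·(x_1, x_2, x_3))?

Iteration 1:
  x_1 = (12 - (4)·0.0000 - (1)·0.0000) / (6) = 2.0000
  x_2 = (10 - (4)·0.0000 - (-4)·0.0000) / (9) = 1.1111
  x_3 = (-10 - (-1)·0.0000 - (-1)·0.0000) / (5) = -2.0000
Iteration 2:
  x_1 = (12 - (4)·1.1111 - (1)·-2.0000) / (6) = 1.5926
  x_2 = (10 - (4)·2.0000 - (-4)·-2.0000) / (9) = -0.6667
  x_3 = (-10 - (-1)·2.0000 - (-1)·1.1111) / (5) = -1.3778
Residual b − A·x = (6.4890, 4.1187, -2.1851)

4.1187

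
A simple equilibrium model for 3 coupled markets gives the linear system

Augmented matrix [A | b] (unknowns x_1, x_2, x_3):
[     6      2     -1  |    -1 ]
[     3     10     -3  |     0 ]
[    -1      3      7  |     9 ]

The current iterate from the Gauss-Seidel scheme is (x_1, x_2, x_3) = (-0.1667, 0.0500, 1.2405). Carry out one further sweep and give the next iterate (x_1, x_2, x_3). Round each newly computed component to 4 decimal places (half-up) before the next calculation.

One sweep:
  x_1 = (-1 - (2)·0.0500 - (-1)·1.2405) / (6) = 0.0234
  x_2 = (0 - (3)·0.0234 - (-3)·1.2405) / (10) = 0.3651
  x_3 = (9 - (-1)·0.0234 - (3)·0.3651) / (7) = 1.1326

(0.0234, 0.3651, 1.1326)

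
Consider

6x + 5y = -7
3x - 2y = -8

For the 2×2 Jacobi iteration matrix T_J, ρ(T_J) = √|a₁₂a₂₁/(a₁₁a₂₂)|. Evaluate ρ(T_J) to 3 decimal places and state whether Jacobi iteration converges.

a₁₂a₂₁/(a₁₁a₂₂) = (5)·(3) / ((6)·(-2)) = -1.250000
ρ = √|-1.250000| = √1.250000 = 1.118
ρ > 1, so Jacobi diverges

1.118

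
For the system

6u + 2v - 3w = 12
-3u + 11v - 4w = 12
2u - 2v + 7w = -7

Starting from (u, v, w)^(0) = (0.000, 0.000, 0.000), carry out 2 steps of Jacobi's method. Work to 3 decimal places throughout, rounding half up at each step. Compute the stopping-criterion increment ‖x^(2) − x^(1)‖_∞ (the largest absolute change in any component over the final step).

0.864

Iteration 1:
  u = (12 - (2)·0.000 - (-3)·0.000) / (6) = 2.000
  v = (12 - (-3)·0.000 - (-4)·0.000) / (11) = 1.091
  w = (-7 - (2)·0.000 - (-2)·0.000) / (7) = -1.000
Iteration 2:
  u = (12 - (2)·1.091 - (-3)·-1.000) / (6) = 1.136
  v = (12 - (-3)·2.000 - (-4)·-1.000) / (11) = 1.273
  w = (-7 - (2)·2.000 - (-2)·1.091) / (7) = -1.260
Change: (-0.864, 0.182, -0.260) → max |·| = 0.864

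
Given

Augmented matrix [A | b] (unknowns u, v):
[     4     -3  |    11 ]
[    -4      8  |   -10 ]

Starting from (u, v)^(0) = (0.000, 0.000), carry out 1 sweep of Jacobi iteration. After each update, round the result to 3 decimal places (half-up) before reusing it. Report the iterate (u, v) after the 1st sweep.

Iteration 1:
  u = (11 - (-3)·0.000) / (4) = 2.750
  v = (-10 - (-4)·0.000) / (8) = -1.250

(2.750, -1.250)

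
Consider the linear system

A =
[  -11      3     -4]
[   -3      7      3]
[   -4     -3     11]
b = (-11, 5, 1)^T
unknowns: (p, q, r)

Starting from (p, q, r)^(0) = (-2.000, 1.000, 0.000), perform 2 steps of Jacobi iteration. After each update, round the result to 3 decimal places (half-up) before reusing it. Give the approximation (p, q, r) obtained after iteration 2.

Iteration 1:
  p = (-11 - (3)·1.000 - (-4)·0.000) / (-11) = 1.273
  q = (5 - (-3)·-2.000 - (3)·0.000) / (7) = -0.143
  r = (1 - (-4)·-2.000 - (-3)·1.000) / (11) = -0.364
Iteration 2:
  p = (-11 - (3)·-0.143 - (-4)·-0.364) / (-11) = 1.093
  q = (5 - (-3)·1.273 - (3)·-0.364) / (7) = 1.416
  r = (1 - (-4)·1.273 - (-3)·-0.143) / (11) = 0.515

(1.093, 1.416, 0.515)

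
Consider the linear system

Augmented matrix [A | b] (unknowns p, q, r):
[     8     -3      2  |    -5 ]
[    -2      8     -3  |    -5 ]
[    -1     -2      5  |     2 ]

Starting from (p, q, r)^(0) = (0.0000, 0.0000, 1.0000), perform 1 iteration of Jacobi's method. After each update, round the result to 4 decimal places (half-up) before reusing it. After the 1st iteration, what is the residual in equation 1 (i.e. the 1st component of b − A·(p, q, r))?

Iteration 1:
  p = (-5 - (-3)·0.0000 - (2)·1.0000) / (8) = -0.8750
  q = (-5 - (-2)·0.0000 - (-3)·1.0000) / (8) = -0.2500
  r = (2 - (-1)·0.0000 - (-2)·0.0000) / (5) = 0.4000
Residual b − A·x = (0.4500, -3.5500, -1.3750)

0.4500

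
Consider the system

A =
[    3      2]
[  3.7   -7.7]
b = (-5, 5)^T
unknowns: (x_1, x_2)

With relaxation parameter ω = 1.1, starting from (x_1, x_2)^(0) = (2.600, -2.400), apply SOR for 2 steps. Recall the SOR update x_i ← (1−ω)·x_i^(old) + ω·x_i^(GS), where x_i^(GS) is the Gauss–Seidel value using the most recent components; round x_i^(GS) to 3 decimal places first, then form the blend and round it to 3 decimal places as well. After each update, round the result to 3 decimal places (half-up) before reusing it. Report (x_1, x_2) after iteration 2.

(-1.323, -1.348)

Iteration 1:
  x_1: GS value = (-5 - (2)·-2.400) / (3) = -0.067;  x_1 ← (1−ω)·2.600 + ω·-0.067 = -0.334
  x_2: GS value = (5 - (3.7)·-0.334) / (-7.7) = -0.810;  x_2 ← (1−ω)·-2.400 + ω·-0.810 = -0.651
Iteration 2:
  x_1: GS value = (-5 - (2)·-0.651) / (3) = -1.233;  x_1 ← (1−ω)·-0.334 + ω·-1.233 = -1.323
  x_2: GS value = (5 - (3.7)·-1.323) / (-7.7) = -1.285;  x_2 ← (1−ω)·-0.651 + ω·-1.285 = -1.348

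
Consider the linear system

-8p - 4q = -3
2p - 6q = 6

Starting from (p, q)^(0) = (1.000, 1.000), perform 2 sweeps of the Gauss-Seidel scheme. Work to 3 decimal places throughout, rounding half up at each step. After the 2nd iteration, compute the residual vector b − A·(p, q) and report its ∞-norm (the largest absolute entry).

Iteration 1:
  p = (-3 - (-4)·1.000) / (-8) = -0.125
  q = (6 - (2)·-0.125) / (-6) = -1.042
Iteration 2:
  p = (-3 - (-4)·-1.042) / (-8) = 0.896
  q = (6 - (2)·0.896) / (-6) = -0.701
Residual b − A·x = (1.364, 0.002); ∞-norm = 1.364

1.364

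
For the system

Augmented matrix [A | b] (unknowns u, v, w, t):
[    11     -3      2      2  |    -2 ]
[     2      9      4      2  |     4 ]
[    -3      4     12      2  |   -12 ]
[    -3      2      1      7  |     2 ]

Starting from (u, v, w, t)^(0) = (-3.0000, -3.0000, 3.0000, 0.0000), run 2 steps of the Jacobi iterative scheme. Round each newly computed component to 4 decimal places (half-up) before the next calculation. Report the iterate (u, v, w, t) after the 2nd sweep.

Iteration 1:
  u = (-2 - (-3)·-3.0000 - (2)·3.0000 - (2)·0.0000) / (11) = -1.5455
  v = (4 - (2)·-3.0000 - (4)·3.0000 - (2)·0.0000) / (9) = -0.2222
  w = (-12 - (-3)·-3.0000 - (4)·-3.0000 - (2)·0.0000) / (12) = -0.7500
  t = (2 - (-3)·-3.0000 - (2)·-3.0000 - (1)·3.0000) / (7) = -0.5714
Iteration 2:
  u = (-2 - (-3)·-0.2222 - (2)·-0.7500 - (2)·-0.5714) / (11) = -0.0022
  v = (4 - (2)·-1.5455 - (4)·-0.7500 - (2)·-0.5714) / (9) = 1.2482
  w = (-12 - (-3)·-1.5455 - (4)·-0.2222 - (2)·-0.5714) / (12) = -1.2171
  t = (2 - (-3)·-1.5455 - (2)·-0.2222 - (1)·-0.7500) / (7) = -0.2060

(-0.0022, 1.2482, -1.2171, -0.2060)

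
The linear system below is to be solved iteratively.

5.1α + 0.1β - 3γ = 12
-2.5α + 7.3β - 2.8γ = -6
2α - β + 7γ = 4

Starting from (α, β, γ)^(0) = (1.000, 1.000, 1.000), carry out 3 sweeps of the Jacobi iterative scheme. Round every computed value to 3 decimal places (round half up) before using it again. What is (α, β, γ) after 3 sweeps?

(2.183, -0.035, -0.124)

Iteration 1:
  α = (12 - (0.1)·1.000 - (-3)·1.000) / (5.1) = 2.922
  β = (-6 - (-2.5)·1.000 - (-2.8)·1.000) / (7.3) = -0.096
  γ = (4 - (2)·1.000 - (-1)·1.000) / (7) = 0.429
Iteration 2:
  α = (12 - (0.1)·-0.096 - (-3)·0.429) / (5.1) = 2.607
  β = (-6 - (-2.5)·2.922 - (-2.8)·0.429) / (7.3) = 0.343
  γ = (4 - (2)·2.922 - (-1)·-0.096) / (7) = -0.277
Iteration 3:
  α = (12 - (0.1)·0.343 - (-3)·-0.277) / (5.1) = 2.183
  β = (-6 - (-2.5)·2.607 - (-2.8)·-0.277) / (7.3) = -0.035
  γ = (4 - (2)·2.607 - (-1)·0.343) / (7) = -0.124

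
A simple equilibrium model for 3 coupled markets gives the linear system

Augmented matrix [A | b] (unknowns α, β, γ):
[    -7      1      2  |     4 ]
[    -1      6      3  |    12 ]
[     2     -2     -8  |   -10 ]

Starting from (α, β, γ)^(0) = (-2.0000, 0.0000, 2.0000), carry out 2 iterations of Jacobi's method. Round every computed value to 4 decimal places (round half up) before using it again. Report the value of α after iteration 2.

-0.2619

Iteration 1:
  α = (4 - (1)·0.0000 - (2)·2.0000) / (-7) = 0.0000
  β = (12 - (-1)·-2.0000 - (3)·2.0000) / (6) = 0.6667
  γ = (-10 - (2)·-2.0000 - (-2)·0.0000) / (-8) = 0.7500
Iteration 2:
  α = (4 - (1)·0.6667 - (2)·0.7500) / (-7) = -0.2619
  β = (12 - (-1)·0.0000 - (3)·0.7500) / (6) = 1.6250
  γ = (-10 - (2)·0.0000 - (-2)·0.6667) / (-8) = 1.0833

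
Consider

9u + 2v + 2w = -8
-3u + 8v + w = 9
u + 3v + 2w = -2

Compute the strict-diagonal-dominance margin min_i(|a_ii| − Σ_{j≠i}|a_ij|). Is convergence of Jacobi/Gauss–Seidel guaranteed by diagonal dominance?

row 1: |9| − (2+2) = 5
row 2: |8| − (3+1) = 4
row 3: |2| − (1+3) = -2
minimum over rows = -2 → not strictly diagonally dominant

-2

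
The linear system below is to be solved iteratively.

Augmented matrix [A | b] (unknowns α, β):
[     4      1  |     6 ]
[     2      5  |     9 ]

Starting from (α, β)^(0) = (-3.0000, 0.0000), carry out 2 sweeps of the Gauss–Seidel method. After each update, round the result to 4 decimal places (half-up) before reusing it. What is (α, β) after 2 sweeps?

Iteration 1:
  α = (6 - (1)·0.0000) / (4) = 1.5000
  β = (9 - (2)·1.5000) / (5) = 1.2000
Iteration 2:
  α = (6 - (1)·1.2000) / (4) = 1.2000
  β = (9 - (2)·1.2000) / (5) = 1.3200

(1.2000, 1.3200)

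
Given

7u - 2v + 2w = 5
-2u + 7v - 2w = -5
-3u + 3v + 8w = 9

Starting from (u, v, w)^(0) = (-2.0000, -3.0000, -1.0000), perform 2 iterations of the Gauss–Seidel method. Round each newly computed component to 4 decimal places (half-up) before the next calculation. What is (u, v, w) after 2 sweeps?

(0.0007, -0.2746, 1.2282)

Iteration 1:
  u = (5 - (-2)·-3.0000 - (2)·-1.0000) / (7) = 0.1429
  v = (-5 - (-2)·0.1429 - (-2)·-1.0000) / (7) = -0.9592
  w = (9 - (-3)·0.1429 - (3)·-0.9592) / (8) = 1.5383
Iteration 2:
  u = (5 - (-2)·-0.9592 - (2)·1.5383) / (7) = 0.0007
  v = (-5 - (-2)·0.0007 - (-2)·1.5383) / (7) = -0.2746
  w = (9 - (-3)·0.0007 - (3)·-0.2746) / (8) = 1.2282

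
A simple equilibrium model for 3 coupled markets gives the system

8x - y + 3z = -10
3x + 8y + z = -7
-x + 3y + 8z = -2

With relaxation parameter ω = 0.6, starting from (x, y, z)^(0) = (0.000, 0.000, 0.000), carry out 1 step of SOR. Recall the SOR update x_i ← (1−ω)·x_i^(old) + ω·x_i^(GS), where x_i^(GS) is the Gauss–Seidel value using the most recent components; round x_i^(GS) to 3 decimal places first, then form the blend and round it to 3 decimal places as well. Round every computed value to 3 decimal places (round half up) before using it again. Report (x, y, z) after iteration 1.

(-0.750, -0.356, -0.126)

Iteration 1:
  x: GS value = (-10 - (-1)·0.000 - (3)·0.000) / (8) = -1.250;  x ← (1−ω)·0.000 + ω·-1.250 = -0.750
  y: GS value = (-7 - (3)·-0.750 - (1)·0.000) / (8) = -0.594;  y ← (1−ω)·0.000 + ω·-0.594 = -0.356
  z: GS value = (-2 - (-1)·-0.750 - (3)·-0.356) / (8) = -0.210;  z ← (1−ω)·0.000 + ω·-0.210 = -0.126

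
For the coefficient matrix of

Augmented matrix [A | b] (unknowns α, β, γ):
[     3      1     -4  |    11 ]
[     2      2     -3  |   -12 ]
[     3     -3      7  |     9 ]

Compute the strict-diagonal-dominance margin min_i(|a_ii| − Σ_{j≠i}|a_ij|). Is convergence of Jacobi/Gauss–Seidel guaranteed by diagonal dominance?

-3

row 1: |3| − (1+4) = -2
row 2: |2| − (2+3) = -3
row 3: |7| − (3+3) = 1
minimum over rows = -3 → not strictly diagonally dominant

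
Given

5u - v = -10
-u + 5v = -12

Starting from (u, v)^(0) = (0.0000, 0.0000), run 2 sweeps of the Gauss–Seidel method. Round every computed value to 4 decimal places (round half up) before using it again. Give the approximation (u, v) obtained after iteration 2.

Iteration 1:
  u = (-10 - (-1)·0.0000) / (5) = -2.0000
  v = (-12 - (-1)·-2.0000) / (5) = -2.8000
Iteration 2:
  u = (-10 - (-1)·-2.8000) / (5) = -2.5600
  v = (-12 - (-1)·-2.5600) / (5) = -2.9120

(-2.5600, -2.9120)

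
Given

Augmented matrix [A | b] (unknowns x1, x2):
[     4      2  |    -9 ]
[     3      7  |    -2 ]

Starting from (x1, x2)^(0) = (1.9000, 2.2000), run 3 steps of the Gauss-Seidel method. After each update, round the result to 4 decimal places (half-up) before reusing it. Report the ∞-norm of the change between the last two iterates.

Iteration 1:
  x1 = (-9 - (2)·2.2000) / (4) = -3.3500
  x2 = (-2 - (3)·-3.3500) / (7) = 1.1500
Iteration 2:
  x1 = (-9 - (2)·1.1500) / (4) = -2.8250
  x2 = (-2 - (3)·-2.8250) / (7) = 0.9250
Iteration 3:
  x1 = (-9 - (2)·0.9250) / (4) = -2.7125
  x2 = (-2 - (3)·-2.7125) / (7) = 0.8768
Change: (0.1125, -0.0482) → max |·| = 0.1125

0.1125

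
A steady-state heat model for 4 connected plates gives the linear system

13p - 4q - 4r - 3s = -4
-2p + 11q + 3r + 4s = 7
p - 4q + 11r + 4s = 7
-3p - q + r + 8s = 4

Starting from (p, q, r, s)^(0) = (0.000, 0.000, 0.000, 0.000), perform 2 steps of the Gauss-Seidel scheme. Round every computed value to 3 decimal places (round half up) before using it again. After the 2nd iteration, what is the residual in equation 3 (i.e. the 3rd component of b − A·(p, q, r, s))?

-0.793

Iteration 1:
  p = (-4 - (-4)·0.000 - (-4)·0.000 - (-3)·0.000) / (13) = -0.308
  q = (7 - (-2)·-0.308 - (3)·0.000 - (4)·0.000) / (11) = 0.580
  r = (7 - (1)·-0.308 - (-4)·0.580 - (4)·0.000) / (11) = 0.875
  s = (4 - (-3)·-0.308 - (-1)·0.580 - (1)·0.875) / (8) = 0.348
Iteration 2:
  p = (-4 - (-4)·0.580 - (-4)·0.875 - (-3)·0.348) / (13) = 0.220
  q = (7 - (-2)·0.220 - (3)·0.875 - (4)·0.348) / (11) = 0.311
  r = (7 - (1)·0.220 - (-4)·0.311 - (4)·0.348) / (11) = 0.603
  s = (4 - (-3)·0.220 - (-1)·0.311 - (1)·0.603) / (8) = 0.546
Residual b − A·x = (-1.566, 0.026, -0.793, 0.000)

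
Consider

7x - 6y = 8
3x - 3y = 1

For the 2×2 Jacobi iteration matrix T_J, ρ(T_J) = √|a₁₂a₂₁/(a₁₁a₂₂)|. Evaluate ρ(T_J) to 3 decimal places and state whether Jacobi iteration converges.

0.926

a₁₂a₂₁/(a₁₁a₂₂) = (-6)·(3) / ((7)·(-3)) = 0.857143
ρ = √|0.857143| = √0.857143 = 0.926
ρ < 1, so Jacobi converges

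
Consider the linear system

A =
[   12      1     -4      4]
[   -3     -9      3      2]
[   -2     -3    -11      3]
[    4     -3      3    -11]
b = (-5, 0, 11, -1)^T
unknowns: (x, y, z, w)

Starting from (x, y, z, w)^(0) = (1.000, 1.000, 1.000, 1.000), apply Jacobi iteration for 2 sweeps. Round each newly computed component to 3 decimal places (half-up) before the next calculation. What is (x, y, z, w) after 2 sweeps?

Iteration 1:
  x = (-5 - (1)·1.000 - (-4)·1.000 - (4)·1.000) / (12) = -0.500
  y = (0 - (-3)·1.000 - (3)·1.000 - (2)·1.000) / (-9) = 0.222
  z = (11 - (-2)·1.000 - (-3)·1.000 - (3)·1.000) / (-11) = -1.182
  w = (-1 - (4)·1.000 - (-3)·1.000 - (3)·1.000) / (-11) = 0.455
Iteration 2:
  x = (-5 - (1)·0.222 - (-4)·-1.182 - (4)·0.455) / (12) = -0.981
  y = (0 - (-3)·-0.500 - (3)·-1.182 - (2)·0.455) / (-9) = -0.126
  z = (11 - (-2)·-0.500 - (-3)·0.222 - (3)·0.455) / (-11) = -0.846
  w = (-1 - (4)·-0.500 - (-3)·0.222 - (3)·-1.182) / (-11) = -0.474

(-0.981, -0.126, -0.846, -0.474)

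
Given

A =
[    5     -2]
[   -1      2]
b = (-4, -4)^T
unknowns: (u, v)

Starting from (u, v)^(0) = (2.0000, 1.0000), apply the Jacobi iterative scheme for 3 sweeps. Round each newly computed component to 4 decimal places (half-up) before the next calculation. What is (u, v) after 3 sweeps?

(-1.6800, -2.6000)

Iteration 1:
  u = (-4 - (-2)·1.0000) / (5) = -0.4000
  v = (-4 - (-1)·2.0000) / (2) = -1.0000
Iteration 2:
  u = (-4 - (-2)·-1.0000) / (5) = -1.2000
  v = (-4 - (-1)·-0.4000) / (2) = -2.2000
Iteration 3:
  u = (-4 - (-2)·-2.2000) / (5) = -1.6800
  v = (-4 - (-1)·-1.2000) / (2) = -2.6000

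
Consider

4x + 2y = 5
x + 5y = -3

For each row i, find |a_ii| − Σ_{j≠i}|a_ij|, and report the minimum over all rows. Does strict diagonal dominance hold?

row 1: |4| − (2) = 2
row 2: |5| − (1) = 4
minimum over rows = 2 → strictly diagonally dominant (convergence guaranteed)

2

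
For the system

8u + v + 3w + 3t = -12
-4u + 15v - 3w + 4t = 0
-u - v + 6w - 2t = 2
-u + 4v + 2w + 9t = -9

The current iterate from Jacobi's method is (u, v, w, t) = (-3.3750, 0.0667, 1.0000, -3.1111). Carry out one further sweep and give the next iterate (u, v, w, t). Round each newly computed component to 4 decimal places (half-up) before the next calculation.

(-0.7167, 0.1296, -1.2551, -1.6269)

One sweep:
  u = (-12 - (1)·0.0667 - (3)·1.0000 - (3)·-3.1111) / (8) = -0.7167
  v = (0 - (-4)·-3.3750 - (-3)·1.0000 - (4)·-3.1111) / (15) = 0.1296
  w = (2 - (-1)·-3.3750 - (-1)·0.0667 - (-2)·-3.1111) / (6) = -1.2551
  t = (-9 - (-1)·-3.3750 - (4)·0.0667 - (2)·1.0000) / (9) = -1.6269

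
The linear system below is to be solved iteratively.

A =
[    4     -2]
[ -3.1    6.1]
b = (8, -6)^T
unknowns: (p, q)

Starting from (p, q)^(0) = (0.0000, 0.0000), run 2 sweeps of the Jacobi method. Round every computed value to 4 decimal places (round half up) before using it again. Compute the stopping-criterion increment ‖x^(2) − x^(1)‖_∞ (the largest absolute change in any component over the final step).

Iteration 1:
  p = (8 - (-2)·0.0000) / (4) = 2.0000
  q = (-6 - (-3.1)·0.0000) / (6.1) = -0.9836
Iteration 2:
  p = (8 - (-2)·-0.9836) / (4) = 1.5082
  q = (-6 - (-3.1)·2.0000) / (6.1) = 0.0328
Change: (-0.4918, 1.0164) → max |·| = 1.0164

1.0164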